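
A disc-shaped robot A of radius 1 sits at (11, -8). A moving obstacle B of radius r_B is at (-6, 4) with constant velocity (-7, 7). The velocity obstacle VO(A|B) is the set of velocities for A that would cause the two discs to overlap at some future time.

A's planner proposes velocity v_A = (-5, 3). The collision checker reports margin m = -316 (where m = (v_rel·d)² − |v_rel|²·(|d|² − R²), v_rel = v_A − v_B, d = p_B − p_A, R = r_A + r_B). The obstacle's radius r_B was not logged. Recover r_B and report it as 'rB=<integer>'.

m = -316
d = (-17, 12);  v_rel = (2, -4),  |v_rel|² = 20
v_rel×d = (2)·(12) − (-4)·(-17) = -44
since m = R²·20 − (-44)²:  R² = (1936 + -316) / 20 = 81
R = √81 = 9  ⇒  r_B = 9 − 1 = 8

rB=8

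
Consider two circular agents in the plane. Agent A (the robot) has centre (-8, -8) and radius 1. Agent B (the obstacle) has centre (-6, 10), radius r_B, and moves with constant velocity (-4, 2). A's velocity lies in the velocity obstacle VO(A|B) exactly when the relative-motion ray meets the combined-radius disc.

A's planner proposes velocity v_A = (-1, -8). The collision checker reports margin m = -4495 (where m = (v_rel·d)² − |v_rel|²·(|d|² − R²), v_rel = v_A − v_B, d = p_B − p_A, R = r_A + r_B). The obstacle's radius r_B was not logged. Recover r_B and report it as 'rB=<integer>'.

m = -4495
d = (2, 18);  v_rel = (3, -10),  |v_rel|² = 109
v_rel×d = (3)·(18) − (-10)·(2) = 74
since m = R²·109 − 74²:  R² = (5476 + -4495) / 109 = 9
R = √9 = 3  ⇒  r_B = 3 − 1 = 2

rB=2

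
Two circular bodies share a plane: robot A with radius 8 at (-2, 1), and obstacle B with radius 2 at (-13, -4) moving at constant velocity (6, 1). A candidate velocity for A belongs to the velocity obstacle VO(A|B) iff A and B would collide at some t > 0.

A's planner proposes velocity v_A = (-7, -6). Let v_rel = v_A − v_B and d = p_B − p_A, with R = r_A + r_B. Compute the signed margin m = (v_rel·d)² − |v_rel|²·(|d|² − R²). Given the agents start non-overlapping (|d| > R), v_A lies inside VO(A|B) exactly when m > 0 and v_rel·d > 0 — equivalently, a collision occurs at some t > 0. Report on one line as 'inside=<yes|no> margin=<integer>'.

d = (-11, -5),  |d|² = 146;  R = 8+2 = 10,  c = 146−10² = 46
v_rel = (-13, -7),  |v_rel|² = 218;  v_rel·d = (-13)·(-11) + (-7)·(-5) = 178
218·t² − 356·t + 46 = 0  ⇒  m = 178² − 218·46 = 21656
m = 21656 > 0,  v_rel·d = 178 > 0  ⇒  inside

inside=yes margin=21656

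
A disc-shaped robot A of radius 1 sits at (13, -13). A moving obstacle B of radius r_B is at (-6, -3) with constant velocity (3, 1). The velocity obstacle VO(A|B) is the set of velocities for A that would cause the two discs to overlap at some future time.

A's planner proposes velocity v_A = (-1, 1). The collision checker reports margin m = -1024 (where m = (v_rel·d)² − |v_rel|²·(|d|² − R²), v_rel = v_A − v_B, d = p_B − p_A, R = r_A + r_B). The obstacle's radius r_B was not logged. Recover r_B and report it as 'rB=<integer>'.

m = -1024
d = (-19, 10);  v_rel = (-4, 0),  |v_rel|² = 16
v_rel×d = (-4)·(10) − (0)·(-19) = -40
since m = R²·16 − (-40)²:  R² = (1600 + -1024) / 16 = 36
R = √36 = 6  ⇒  r_B = 6 − 1 = 5

rB=5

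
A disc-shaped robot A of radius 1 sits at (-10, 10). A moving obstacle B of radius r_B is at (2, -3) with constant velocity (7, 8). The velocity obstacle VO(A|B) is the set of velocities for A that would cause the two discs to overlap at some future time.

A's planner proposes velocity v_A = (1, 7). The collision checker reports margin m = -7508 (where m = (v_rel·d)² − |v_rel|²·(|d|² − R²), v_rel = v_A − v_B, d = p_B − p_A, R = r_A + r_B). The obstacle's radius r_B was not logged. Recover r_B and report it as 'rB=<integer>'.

m = -7508
d = (12, -13);  v_rel = (-6, -1),  |v_rel|² = 37
v_rel×d = (-6)·(-13) − (-1)·(12) = 90
since m = R²·37 − 90²:  R² = (8100 + -7508) / 37 = 16
R = √16 = 4  ⇒  r_B = 4 − 1 = 3

rB=3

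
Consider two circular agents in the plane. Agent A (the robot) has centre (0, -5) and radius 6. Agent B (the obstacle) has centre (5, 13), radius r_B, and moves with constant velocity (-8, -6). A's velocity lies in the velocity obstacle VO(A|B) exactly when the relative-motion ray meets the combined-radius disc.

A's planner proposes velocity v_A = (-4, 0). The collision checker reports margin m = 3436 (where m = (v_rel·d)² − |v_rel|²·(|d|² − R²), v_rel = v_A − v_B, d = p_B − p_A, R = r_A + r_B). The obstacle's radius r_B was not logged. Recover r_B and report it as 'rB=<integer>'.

m = 3436
d = (5, 18);  v_rel = (4, 6),  |v_rel|² = 52
v_rel×d = (4)·(18) − (6)·(5) = 42
since m = R²·52 − 42²:  R² = (1764 + 3436) / 52 = 100
R = √100 = 10  ⇒  r_B = 10 − 6 = 4

rB=4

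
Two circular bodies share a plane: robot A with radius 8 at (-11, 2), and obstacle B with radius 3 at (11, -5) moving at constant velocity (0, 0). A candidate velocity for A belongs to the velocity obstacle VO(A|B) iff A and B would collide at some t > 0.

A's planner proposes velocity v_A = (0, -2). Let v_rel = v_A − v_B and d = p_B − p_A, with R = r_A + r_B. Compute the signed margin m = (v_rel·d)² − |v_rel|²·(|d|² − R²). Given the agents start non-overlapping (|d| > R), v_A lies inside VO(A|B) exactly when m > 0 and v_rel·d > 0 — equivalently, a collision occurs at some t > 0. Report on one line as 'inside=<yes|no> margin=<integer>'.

d = (22, -7),  |d|² = 533;  R = 8+3 = 11,  c = 533−11² = 412
v_rel = (0, -2),  |v_rel|² = 4;  v_rel·d = (0)·(22) + (-2)·(-7) = 14
4·t² − 28·t + 412 = 0  ⇒  m = 14² − 4·412 = -1452
m = -1452 < 0,  v_rel·d = 14 > 0  ⇒  outside

inside=no margin=-1452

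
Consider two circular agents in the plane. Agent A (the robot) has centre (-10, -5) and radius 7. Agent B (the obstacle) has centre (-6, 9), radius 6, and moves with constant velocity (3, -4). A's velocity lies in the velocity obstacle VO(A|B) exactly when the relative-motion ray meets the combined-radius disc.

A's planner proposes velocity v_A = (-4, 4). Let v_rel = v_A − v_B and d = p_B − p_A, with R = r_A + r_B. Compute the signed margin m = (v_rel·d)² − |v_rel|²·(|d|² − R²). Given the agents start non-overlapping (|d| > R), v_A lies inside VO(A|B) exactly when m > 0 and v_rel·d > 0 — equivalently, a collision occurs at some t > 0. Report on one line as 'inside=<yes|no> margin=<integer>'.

d = (4, 14),  |d|² = 212;  R = 7+6 = 13,  c = 212−13² = 43
v_rel = (-7, 8),  |v_rel|² = 113;  v_rel·d = (-7)·(4) + (8)·(14) = 84
113·t² − 168·t + 43 = 0  ⇒  m = 84² − 113·43 = 2197
m = 2197 > 0,  v_rel·d = 84 > 0  ⇒  inside

inside=yes margin=2197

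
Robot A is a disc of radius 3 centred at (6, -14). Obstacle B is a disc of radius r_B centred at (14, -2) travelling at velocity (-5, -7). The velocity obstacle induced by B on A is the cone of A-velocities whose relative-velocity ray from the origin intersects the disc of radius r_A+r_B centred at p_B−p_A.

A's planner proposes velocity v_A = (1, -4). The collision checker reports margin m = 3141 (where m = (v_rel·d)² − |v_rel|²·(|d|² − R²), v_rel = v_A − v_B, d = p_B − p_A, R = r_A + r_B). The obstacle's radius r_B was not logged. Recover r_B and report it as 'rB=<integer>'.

m = 3141
d = (8, 12);  v_rel = (6, 3),  |v_rel|² = 45
v_rel×d = (6)·(12) − (3)·(8) = 48
since m = R²·45 − 48²:  R² = (2304 + 3141) / 45 = 121
R = √121 = 11  ⇒  r_B = 11 − 3 = 8

rB=8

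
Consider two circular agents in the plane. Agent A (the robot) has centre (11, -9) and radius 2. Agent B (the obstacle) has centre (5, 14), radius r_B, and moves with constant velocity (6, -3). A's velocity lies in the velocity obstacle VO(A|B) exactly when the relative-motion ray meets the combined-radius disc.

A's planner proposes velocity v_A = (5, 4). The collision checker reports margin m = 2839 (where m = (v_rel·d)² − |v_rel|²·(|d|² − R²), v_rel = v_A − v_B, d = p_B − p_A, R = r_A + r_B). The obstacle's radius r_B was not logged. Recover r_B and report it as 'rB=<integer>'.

m = 2839
d = (-6, 23);  v_rel = (-1, 7),  |v_rel|² = 50
v_rel×d = (-1)·(23) − (7)·(-6) = 19
since m = R²·50 − 19²:  R² = (361 + 2839) / 50 = 64
R = √64 = 8  ⇒  r_B = 8 − 2 = 6

rB=6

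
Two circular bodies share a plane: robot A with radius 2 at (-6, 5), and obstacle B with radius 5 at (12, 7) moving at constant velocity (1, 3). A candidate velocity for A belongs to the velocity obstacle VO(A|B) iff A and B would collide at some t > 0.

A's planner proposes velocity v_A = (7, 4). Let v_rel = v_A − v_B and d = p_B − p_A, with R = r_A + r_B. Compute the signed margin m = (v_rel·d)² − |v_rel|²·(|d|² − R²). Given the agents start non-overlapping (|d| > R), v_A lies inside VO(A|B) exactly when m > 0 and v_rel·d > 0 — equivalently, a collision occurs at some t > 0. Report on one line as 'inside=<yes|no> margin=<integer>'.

d = (18, 2),  |d|² = 328;  R = 2+5 = 7,  c = 328−7² = 279
v_rel = (6, 1),  |v_rel|² = 37;  v_rel·d = (6)·(18) + (1)·(2) = 110
37·t² − 220·t + 279 = 0  ⇒  m = 110² − 37·279 = 1777
m = 1777 > 0,  v_rel·d = 110 > 0  ⇒  inside

inside=yes margin=1777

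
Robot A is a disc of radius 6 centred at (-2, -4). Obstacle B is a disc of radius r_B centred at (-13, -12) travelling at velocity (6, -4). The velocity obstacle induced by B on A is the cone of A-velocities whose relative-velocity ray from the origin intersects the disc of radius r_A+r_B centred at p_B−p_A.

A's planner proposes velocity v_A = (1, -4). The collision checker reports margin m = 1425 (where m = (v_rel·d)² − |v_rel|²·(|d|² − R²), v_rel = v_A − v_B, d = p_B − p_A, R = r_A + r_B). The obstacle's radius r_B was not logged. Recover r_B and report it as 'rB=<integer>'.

m = 1425
d = (-11, -8);  v_rel = (-5, 0),  |v_rel|² = 25
v_rel×d = (-5)·(-8) − (0)·(-11) = 40
since m = R²·25 − 40²:  R² = (1600 + 1425) / 25 = 121
R = √121 = 11  ⇒  r_B = 11 − 6 = 5

rB=5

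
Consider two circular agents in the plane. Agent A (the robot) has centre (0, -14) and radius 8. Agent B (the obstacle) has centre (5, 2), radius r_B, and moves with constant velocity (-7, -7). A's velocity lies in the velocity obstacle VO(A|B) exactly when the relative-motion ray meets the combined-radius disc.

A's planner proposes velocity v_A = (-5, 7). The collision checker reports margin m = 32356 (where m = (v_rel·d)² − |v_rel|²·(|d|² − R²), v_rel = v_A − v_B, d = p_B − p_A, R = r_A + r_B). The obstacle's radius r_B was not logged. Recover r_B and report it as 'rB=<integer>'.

m = 32356
d = (5, 16);  v_rel = (2, 14),  |v_rel|² = 200
v_rel×d = (2)·(16) − (14)·(5) = -38
since m = R²·200 − (-38)²:  R² = (1444 + 32356) / 200 = 169
R = √169 = 13  ⇒  r_B = 13 − 8 = 5

rB=5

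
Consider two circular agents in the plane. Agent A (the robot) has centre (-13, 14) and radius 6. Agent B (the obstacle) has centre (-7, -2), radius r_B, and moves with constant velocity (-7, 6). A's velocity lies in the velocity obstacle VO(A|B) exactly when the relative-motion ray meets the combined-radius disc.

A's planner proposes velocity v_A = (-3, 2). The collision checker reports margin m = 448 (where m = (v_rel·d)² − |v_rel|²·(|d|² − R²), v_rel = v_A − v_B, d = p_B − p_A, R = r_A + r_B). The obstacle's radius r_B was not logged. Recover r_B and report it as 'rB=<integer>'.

m = 448
d = (6, -16);  v_rel = (4, -4),  |v_rel|² = 32
v_rel×d = (4)·(-16) − (-4)·(6) = -40
since m = R²·32 − (-40)²:  R² = (1600 + 448) / 32 = 64
R = √64 = 8  ⇒  r_B = 8 − 6 = 2

rB=2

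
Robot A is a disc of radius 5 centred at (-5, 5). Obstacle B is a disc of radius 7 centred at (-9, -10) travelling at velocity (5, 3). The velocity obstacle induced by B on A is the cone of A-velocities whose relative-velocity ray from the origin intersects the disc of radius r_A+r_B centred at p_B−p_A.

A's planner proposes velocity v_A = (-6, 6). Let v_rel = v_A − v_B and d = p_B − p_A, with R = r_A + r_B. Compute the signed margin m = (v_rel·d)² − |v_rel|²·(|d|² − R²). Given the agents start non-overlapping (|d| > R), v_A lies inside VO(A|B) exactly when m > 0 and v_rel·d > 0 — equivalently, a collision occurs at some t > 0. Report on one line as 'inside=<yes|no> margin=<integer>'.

d = (-4, -15),  |d|² = 241;  R = 5+7 = 12,  c = 241−12² = 97
v_rel = (-11, 3),  |v_rel|² = 130;  v_rel·d = (-11)·(-4) + (3)·(-15) = -1
130·t² + 2·t + 97 = 0  ⇒  m = (-1)² − 130·97 = -12609
m = -12609 < 0,  v_rel·d = -1 < 0  ⇒  outside

inside=no margin=-12609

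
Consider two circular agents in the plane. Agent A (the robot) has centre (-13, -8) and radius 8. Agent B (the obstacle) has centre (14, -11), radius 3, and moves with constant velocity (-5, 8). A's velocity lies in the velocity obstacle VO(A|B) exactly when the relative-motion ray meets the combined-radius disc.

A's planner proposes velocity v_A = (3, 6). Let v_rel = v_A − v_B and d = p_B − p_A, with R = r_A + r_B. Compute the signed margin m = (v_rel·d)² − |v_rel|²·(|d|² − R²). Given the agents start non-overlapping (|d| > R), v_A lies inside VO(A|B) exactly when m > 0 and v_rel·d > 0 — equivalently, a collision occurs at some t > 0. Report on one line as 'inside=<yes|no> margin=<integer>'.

d = (27, -3),  |d|² = 738;  R = 8+3 = 11,  c = 738−11² = 617
v_rel = (8, -2),  |v_rel|² = 68;  v_rel·d = (8)·(27) + (-2)·(-3) = 222
68·t² − 444·t + 617 = 0  ⇒  m = 222² − 68·617 = 7328
m = 7328 > 0,  v_rel·d = 222 > 0  ⇒  inside

inside=yes margin=7328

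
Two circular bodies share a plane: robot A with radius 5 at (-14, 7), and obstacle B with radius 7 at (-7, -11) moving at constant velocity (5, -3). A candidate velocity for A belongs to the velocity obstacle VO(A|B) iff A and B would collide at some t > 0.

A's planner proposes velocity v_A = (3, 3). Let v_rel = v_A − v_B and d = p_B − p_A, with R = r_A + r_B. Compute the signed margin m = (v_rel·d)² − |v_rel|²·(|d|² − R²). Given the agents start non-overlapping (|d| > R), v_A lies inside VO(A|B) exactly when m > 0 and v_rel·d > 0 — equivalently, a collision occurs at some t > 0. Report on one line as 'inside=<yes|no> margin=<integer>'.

d = (7, -18),  |d|² = 373;  R = 5+7 = 12,  c = 373−12² = 229
v_rel = (-2, 6),  |v_rel|² = 40;  v_rel·d = (-2)·(7) + (6)·(-18) = -122
40·t² + 244·t + 229 = 0  ⇒  m = (-122)² − 40·229 = 5724
m = 5724 > 0,  v_rel·d = -122 < 0  ⇒  outside

inside=no margin=5724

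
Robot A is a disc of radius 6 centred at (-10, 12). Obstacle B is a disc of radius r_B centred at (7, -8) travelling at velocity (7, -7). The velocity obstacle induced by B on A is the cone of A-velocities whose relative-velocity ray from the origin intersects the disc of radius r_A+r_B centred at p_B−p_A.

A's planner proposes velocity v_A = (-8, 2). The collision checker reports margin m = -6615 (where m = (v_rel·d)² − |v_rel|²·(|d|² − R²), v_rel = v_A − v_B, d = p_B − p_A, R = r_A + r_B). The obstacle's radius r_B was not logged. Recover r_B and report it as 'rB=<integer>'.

m = -6615
d = (17, -20);  v_rel = (-15, 9),  |v_rel|² = 306
v_rel×d = (-15)·(-20) − (9)·(17) = 147
since m = R²·306 − 147²:  R² = (21609 + -6615) / 306 = 49
R = √49 = 7  ⇒  r_B = 7 − 6 = 1

rB=1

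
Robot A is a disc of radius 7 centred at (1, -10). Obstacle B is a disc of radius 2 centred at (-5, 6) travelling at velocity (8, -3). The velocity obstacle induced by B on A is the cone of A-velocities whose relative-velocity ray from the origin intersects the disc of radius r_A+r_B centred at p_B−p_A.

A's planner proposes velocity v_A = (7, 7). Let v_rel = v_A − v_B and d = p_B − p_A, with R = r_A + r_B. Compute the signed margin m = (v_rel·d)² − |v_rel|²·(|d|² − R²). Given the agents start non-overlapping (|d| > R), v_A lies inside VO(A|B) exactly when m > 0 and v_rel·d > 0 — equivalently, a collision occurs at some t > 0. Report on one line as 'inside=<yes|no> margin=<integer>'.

d = (-6, 16),  |d|² = 292;  R = 7+2 = 9,  c = 292−9² = 211
v_rel = (-1, 10),  |v_rel|² = 101;  v_rel·d = (-1)·(-6) + (10)·(16) = 166
101·t² − 332·t + 211 = 0  ⇒  m = 166² − 101·211 = 6245
m = 6245 > 0,  v_rel·d = 166 > 0  ⇒  inside

inside=yes margin=6245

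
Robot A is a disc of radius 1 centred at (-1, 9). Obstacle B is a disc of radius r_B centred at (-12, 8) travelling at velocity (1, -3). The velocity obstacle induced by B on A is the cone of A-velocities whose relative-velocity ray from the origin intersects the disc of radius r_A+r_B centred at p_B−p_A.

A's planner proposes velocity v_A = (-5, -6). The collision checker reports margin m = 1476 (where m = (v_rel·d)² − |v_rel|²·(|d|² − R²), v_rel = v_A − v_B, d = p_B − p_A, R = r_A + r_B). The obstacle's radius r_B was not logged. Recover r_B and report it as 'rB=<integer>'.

m = 1476
d = (-11, -1);  v_rel = (-6, -3),  |v_rel|² = 45
v_rel×d = (-6)·(-1) − (-3)·(-11) = -27
since m = R²·45 − (-27)²:  R² = (729 + 1476) / 45 = 49
R = √49 = 7  ⇒  r_B = 7 − 1 = 6

rB=6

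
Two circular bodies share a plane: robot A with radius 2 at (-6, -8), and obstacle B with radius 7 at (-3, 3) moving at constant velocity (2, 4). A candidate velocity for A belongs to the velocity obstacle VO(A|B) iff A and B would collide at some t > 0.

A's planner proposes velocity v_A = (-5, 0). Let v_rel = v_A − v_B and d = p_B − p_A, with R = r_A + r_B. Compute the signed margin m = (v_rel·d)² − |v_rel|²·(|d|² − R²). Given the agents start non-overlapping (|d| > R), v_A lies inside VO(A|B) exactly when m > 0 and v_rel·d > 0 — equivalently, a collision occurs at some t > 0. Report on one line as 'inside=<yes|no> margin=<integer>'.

d = (3, 11),  |d|² = 130;  R = 2+7 = 9,  c = 130−9² = 49
v_rel = (-7, -4),  |v_rel|² = 65;  v_rel·d = (-7)·(3) + (-4)·(11) = -65
65·t² + 130·t + 49 = 0  ⇒  m = (-65)² − 65·49 = 1040
m = 1040 > 0,  v_rel·d = -65 < 0  ⇒  outside

inside=no margin=1040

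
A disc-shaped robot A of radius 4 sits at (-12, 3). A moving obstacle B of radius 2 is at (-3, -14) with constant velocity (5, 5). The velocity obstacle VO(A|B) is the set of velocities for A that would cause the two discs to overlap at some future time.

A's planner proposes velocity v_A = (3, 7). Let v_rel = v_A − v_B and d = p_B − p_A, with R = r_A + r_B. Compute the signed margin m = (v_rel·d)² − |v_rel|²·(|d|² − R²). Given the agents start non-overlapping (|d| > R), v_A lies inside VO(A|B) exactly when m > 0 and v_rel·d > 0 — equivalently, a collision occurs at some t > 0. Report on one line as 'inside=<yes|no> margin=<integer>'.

d = (9, -17),  |d|² = 370;  R = 4+2 = 6,  c = 370−6² = 334
v_rel = (-2, 2),  |v_rel|² = 8;  v_rel·d = (-2)·(9) + (2)·(-17) = -52
8·t² + 104·t + 334 = 0  ⇒  m = (-52)² − 8·334 = 32
m = 32 > 0,  v_rel·d = -52 < 0  ⇒  outside

inside=no margin=32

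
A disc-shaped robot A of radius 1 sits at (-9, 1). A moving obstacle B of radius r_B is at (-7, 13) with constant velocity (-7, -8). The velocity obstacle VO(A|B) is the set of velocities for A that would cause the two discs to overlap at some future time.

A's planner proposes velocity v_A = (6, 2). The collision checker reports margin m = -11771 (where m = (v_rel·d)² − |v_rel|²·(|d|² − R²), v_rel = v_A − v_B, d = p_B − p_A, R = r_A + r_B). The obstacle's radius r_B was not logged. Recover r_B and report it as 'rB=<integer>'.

m = -11771
d = (2, 12);  v_rel = (13, 10),  |v_rel|² = 269
v_rel×d = (13)·(12) − (10)·(2) = 136
since m = R²·269 − 136²:  R² = (18496 + -11771) / 269 = 25
R = √25 = 5  ⇒  r_B = 5 − 1 = 4

rB=4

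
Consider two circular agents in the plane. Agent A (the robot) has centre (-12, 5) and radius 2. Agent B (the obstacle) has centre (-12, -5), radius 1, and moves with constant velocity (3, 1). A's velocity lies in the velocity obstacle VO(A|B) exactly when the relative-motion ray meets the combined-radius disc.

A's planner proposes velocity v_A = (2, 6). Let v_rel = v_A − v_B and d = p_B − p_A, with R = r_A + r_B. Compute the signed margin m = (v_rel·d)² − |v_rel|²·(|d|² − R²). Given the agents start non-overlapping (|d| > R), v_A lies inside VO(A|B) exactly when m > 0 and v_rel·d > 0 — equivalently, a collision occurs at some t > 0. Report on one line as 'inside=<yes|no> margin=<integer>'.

d = (0, -10),  |d|² = 100;  R = 2+1 = 3,  c = 100−3² = 91
v_rel = (-1, 5),  |v_rel|² = 26;  v_rel·d = (-1)·(0) + (5)·(-10) = -50
26·t² + 100·t + 91 = 0  ⇒  m = (-50)² − 26·91 = 134
m = 134 > 0,  v_rel·d = -50 < 0  ⇒  outside

inside=no margin=134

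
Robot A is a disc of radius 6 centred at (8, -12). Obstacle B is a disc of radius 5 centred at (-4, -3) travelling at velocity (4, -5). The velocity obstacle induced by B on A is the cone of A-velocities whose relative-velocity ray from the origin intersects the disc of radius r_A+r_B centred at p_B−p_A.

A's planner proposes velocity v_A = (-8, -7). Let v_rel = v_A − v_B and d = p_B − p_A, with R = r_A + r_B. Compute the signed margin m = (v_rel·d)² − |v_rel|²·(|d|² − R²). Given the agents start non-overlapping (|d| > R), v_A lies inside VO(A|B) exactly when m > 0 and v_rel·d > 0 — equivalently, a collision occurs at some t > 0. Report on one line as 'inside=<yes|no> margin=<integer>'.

d = (-12, 9),  |d|² = 225;  R = 6+5 = 11,  c = 225−11² = 104
v_rel = (-12, -2),  |v_rel|² = 148;  v_rel·d = (-12)·(-12) + (-2)·(9) = 126
148·t² − 252·t + 104 = 0  ⇒  m = 126² − 148·104 = 484
m = 484 > 0,  v_rel·d = 126 > 0  ⇒  inside

inside=yes margin=484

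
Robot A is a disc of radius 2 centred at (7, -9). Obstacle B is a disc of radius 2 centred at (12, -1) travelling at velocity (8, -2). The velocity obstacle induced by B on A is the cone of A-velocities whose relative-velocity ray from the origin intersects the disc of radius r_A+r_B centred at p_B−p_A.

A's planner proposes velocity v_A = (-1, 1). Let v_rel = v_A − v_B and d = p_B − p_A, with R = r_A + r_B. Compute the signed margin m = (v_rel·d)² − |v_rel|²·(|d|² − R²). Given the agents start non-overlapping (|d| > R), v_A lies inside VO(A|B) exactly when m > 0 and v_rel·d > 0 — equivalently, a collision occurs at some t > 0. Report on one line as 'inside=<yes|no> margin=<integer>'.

d = (5, 8),  |d|² = 89;  R = 2+2 = 4,  c = 89−4² = 73
v_rel = (-9, 3),  |v_rel|² = 90;  v_rel·d = (-9)·(5) + (3)·(8) = -21
90·t² + 42·t + 73 = 0  ⇒  m = (-21)² − 90·73 = -6129
m = -6129 < 0,  v_rel·d = -21 < 0  ⇒  outside

inside=no margin=-6129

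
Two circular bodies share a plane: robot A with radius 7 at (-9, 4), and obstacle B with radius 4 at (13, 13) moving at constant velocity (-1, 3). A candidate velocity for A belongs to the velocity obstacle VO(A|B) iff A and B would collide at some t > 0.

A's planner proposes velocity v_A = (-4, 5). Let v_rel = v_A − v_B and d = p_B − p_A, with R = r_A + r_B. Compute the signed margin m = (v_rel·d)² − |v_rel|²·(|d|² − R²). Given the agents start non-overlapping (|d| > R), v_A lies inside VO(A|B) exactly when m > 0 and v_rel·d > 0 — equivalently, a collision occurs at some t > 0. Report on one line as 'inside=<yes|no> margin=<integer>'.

d = (22, 9),  |d|² = 565;  R = 7+4 = 11,  c = 565−11² = 444
v_rel = (-3, 2),  |v_rel|² = 13;  v_rel·d = (-3)·(22) + (2)·(9) = -48
13·t² + 96·t + 444 = 0  ⇒  m = (-48)² − 13·444 = -3468
m = -3468 < 0,  v_rel·d = -48 < 0  ⇒  outside

inside=no margin=-3468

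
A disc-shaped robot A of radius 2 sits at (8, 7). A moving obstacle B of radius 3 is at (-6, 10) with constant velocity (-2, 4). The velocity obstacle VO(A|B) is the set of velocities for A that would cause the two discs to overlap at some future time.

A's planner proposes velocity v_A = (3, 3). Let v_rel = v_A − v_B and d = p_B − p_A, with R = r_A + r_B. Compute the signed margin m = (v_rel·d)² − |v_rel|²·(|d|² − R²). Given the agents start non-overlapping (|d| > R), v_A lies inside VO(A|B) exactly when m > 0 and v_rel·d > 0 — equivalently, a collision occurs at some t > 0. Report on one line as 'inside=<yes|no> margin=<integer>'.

d = (-14, 3),  |d|² = 205;  R = 2+3 = 5,  c = 205−5² = 180
v_rel = (5, -1),  |v_rel|² = 26;  v_rel·d = (5)·(-14) + (-1)·(3) = -73
26·t² + 146·t + 180 = 0  ⇒  m = (-73)² − 26·180 = 649
m = 649 > 0,  v_rel·d = -73 < 0  ⇒  outside

inside=no margin=649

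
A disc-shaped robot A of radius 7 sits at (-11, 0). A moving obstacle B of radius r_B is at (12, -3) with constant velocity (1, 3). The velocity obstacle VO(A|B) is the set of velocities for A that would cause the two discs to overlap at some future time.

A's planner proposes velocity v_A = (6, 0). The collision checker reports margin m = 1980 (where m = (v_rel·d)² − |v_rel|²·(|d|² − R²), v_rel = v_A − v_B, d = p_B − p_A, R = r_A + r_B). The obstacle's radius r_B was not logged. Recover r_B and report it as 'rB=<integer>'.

m = 1980
d = (23, -3);  v_rel = (5, -3),  |v_rel|² = 34
v_rel×d = (5)·(-3) − (-3)·(23) = 54
since m = R²·34 − 54²:  R² = (2916 + 1980) / 34 = 144
R = √144 = 12  ⇒  r_B = 12 − 7 = 5

rB=5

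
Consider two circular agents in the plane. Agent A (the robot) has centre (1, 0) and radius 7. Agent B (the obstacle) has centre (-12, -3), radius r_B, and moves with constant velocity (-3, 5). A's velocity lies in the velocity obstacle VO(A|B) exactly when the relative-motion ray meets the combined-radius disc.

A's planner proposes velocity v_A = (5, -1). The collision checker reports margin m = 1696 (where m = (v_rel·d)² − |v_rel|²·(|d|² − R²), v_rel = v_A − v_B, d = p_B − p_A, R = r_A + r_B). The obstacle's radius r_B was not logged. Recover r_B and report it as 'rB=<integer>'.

m = 1696
d = (-13, -3);  v_rel = (8, -6),  |v_rel|² = 100
v_rel×d = (8)·(-3) − (-6)·(-13) = -102
since m = R²·100 − (-102)²:  R² = (10404 + 1696) / 100 = 121
R = √121 = 11  ⇒  r_B = 11 − 7 = 4

rB=4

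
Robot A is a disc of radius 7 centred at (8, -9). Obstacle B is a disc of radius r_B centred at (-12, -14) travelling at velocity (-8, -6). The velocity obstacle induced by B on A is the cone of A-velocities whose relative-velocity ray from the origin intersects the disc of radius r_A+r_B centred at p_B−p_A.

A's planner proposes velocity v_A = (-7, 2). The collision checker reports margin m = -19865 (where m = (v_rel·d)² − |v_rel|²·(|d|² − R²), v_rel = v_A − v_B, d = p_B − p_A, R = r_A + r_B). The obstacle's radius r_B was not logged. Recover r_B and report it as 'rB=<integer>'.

m = -19865
d = (-20, -5);  v_rel = (1, 8),  |v_rel|² = 65
v_rel×d = (1)·(-5) − (8)·(-20) = 155
since m = R²·65 − 155²:  R² = (24025 + -19865) / 65 = 64
R = √64 = 8  ⇒  r_B = 8 − 7 = 1

rB=1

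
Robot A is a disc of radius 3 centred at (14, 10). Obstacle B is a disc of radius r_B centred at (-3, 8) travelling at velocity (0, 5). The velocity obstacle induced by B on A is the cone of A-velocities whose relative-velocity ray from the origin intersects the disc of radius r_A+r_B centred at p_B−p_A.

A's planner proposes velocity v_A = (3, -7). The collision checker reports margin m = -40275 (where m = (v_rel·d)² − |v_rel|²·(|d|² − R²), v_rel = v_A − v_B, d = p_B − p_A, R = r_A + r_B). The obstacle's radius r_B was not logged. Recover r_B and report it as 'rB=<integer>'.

m = -40275
d = (-17, -2);  v_rel = (3, -12),  |v_rel|² = 153
v_rel×d = (3)·(-2) − (-12)·(-17) = -210
since m = R²·153 − (-210)²:  R² = (44100 + -40275) / 153 = 25
R = √25 = 5  ⇒  r_B = 5 − 3 = 2

rB=2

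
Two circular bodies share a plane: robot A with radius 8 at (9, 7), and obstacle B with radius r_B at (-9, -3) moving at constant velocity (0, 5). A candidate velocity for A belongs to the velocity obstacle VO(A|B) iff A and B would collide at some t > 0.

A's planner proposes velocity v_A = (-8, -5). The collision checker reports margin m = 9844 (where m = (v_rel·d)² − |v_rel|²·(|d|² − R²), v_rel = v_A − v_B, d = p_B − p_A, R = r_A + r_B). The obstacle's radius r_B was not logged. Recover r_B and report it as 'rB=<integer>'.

m = 9844
d = (-18, -10);  v_rel = (-8, -10),  |v_rel|² = 164
v_rel×d = (-8)·(-10) − (-10)·(-18) = -100
since m = R²·164 − (-100)²:  R² = (10000 + 9844) / 164 = 121
R = √121 = 11  ⇒  r_B = 11 − 8 = 3

rB=3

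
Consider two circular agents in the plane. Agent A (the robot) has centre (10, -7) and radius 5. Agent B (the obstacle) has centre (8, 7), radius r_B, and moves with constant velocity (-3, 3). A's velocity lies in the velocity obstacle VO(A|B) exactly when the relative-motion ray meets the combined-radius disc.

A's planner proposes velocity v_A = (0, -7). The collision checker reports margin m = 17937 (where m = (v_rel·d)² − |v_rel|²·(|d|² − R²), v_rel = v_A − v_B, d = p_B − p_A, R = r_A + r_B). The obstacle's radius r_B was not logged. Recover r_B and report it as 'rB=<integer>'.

m = 17937
d = (-2, 14);  v_rel = (3, -10),  |v_rel|² = 109
v_rel×d = (3)·(14) − (-10)·(-2) = 22
since m = R²·109 − 22²:  R² = (484 + 17937) / 109 = 169
R = √169 = 13  ⇒  r_B = 13 − 5 = 8

rB=8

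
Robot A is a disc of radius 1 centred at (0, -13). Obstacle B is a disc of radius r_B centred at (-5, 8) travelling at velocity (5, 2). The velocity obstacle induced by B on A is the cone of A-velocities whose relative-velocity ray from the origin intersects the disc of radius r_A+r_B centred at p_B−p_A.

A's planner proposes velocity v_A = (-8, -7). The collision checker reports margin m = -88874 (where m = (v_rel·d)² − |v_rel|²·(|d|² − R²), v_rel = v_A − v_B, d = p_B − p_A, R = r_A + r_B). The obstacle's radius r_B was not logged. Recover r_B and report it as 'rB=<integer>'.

m = -88874
d = (-5, 21);  v_rel = (-13, -9),  |v_rel|² = 250
v_rel×d = (-13)·(21) − (-9)·(-5) = -318
since m = R²·250 − (-318)²:  R² = (101124 + -88874) / 250 = 49
R = √49 = 7  ⇒  r_B = 7 − 1 = 6

rB=6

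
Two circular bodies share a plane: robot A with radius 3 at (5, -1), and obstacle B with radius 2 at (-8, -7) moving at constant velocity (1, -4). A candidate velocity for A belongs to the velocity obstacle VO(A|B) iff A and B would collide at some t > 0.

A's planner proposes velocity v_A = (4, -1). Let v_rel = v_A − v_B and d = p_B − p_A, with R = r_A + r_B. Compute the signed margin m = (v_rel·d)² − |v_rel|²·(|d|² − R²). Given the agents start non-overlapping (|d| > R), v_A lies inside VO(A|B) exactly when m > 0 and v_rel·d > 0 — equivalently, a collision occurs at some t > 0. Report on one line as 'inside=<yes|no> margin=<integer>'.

d = (-13, -6),  |d|² = 205;  R = 3+2 = 5,  c = 205−5² = 180
v_rel = (3, 3),  |v_rel|² = 18;  v_rel·d = (3)·(-13) + (3)·(-6) = -57
18·t² + 114·t + 180 = 0  ⇒  m = (-57)² − 18·180 = 9
m = 9 > 0,  v_rel·d = -57 < 0  ⇒  outside

inside=no margin=9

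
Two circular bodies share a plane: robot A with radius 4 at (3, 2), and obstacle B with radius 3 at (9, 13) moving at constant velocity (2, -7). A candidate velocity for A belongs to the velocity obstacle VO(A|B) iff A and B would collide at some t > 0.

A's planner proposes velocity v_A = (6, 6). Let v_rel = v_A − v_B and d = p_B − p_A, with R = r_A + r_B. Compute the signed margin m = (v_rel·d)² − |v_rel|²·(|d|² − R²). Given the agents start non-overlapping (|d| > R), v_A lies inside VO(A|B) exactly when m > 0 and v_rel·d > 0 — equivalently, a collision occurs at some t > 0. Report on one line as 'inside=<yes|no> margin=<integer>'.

d = (6, 11),  |d|² = 157;  R = 4+3 = 7,  c = 157−7² = 108
v_rel = (4, 13),  |v_rel|² = 185;  v_rel·d = (4)·(6) + (13)·(11) = 167
185·t² − 334·t + 108 = 0  ⇒  m = 167² − 185·108 = 7909
m = 7909 > 0,  v_rel·d = 167 > 0  ⇒  inside

inside=yes margin=7909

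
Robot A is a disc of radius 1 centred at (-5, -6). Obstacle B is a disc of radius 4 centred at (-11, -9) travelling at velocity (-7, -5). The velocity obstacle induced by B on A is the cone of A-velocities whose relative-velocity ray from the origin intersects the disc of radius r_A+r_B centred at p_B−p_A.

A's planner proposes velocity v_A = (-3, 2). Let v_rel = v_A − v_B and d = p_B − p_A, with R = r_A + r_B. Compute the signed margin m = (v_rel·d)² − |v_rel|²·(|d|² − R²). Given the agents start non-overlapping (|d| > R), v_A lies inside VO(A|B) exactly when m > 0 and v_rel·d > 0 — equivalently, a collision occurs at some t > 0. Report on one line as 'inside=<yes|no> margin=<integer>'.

d = (-6, -3),  |d|² = 45;  R = 1+4 = 5,  c = 45−5² = 20
v_rel = (4, 7),  |v_rel|² = 65;  v_rel·d = (4)·(-6) + (7)·(-3) = -45
65·t² + 90·t + 20 = 0  ⇒  m = (-45)² − 65·20 = 725
m = 725 > 0,  v_rel·d = -45 < 0  ⇒  outside

inside=no margin=725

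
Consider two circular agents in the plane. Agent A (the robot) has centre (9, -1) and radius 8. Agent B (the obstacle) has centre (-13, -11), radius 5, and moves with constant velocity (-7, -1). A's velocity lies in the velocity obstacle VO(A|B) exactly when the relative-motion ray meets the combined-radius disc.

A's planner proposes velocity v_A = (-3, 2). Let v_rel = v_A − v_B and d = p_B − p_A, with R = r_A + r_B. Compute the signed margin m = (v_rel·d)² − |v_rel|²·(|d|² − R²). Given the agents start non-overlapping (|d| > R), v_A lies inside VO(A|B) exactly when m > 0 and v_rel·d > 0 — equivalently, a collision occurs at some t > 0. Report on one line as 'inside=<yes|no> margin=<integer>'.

d = (-22, -10),  |d|² = 584;  R = 8+5 = 13,  c = 584−13² = 415
v_rel = (4, 3),  |v_rel|² = 25;  v_rel·d = (4)·(-22) + (3)·(-10) = -118
25·t² + 236·t + 415 = 0  ⇒  m = (-118)² − 25·415 = 3549
m = 3549 > 0,  v_rel·d = -118 < 0  ⇒  outside

inside=no margin=3549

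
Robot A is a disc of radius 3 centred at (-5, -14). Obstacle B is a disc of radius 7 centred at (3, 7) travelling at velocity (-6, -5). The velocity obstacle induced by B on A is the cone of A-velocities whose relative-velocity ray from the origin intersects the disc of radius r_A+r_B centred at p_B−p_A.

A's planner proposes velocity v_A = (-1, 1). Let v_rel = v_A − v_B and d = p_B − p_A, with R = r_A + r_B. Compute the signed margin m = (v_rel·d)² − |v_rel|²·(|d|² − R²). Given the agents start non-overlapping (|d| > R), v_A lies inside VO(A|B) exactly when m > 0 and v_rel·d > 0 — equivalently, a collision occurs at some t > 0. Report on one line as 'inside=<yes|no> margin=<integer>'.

d = (8, 21),  |d|² = 505;  R = 3+7 = 10,  c = 505−10² = 405
v_rel = (5, 6),  |v_rel|² = 61;  v_rel·d = (5)·(8) + (6)·(21) = 166
61·t² − 332·t + 405 = 0  ⇒  m = 166² − 61·405 = 2851
m = 2851 > 0,  v_rel·d = 166 > 0  ⇒  inside

inside=yes margin=2851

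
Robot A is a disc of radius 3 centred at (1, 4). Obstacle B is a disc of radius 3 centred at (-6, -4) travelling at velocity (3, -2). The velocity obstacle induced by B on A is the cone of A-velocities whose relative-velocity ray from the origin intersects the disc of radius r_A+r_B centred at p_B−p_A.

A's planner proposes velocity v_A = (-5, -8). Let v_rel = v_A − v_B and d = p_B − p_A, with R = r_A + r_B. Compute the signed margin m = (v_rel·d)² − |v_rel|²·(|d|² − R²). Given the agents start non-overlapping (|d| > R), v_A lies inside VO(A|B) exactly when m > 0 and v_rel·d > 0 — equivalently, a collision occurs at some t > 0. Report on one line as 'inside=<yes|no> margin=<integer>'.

d = (-7, -8),  |d|² = 113;  R = 3+3 = 6,  c = 113−6² = 77
v_rel = (-8, -6),  |v_rel|² = 100;  v_rel·d = (-8)·(-7) + (-6)·(-8) = 104
100·t² − 208·t + 77 = 0  ⇒  m = 104² − 100·77 = 3116
m = 3116 > 0,  v_rel·d = 104 > 0  ⇒  inside

inside=yes margin=3116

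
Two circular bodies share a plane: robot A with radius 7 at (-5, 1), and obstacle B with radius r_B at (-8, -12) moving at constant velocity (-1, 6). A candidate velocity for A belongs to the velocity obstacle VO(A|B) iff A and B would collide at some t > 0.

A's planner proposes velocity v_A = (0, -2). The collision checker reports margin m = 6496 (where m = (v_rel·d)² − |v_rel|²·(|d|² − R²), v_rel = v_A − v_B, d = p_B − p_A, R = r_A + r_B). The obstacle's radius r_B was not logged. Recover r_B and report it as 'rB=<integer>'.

m = 6496
d = (-3, -13);  v_rel = (1, -8),  |v_rel|² = 65
v_rel×d = (1)·(-13) − (-8)·(-3) = -37
since m = R²·65 − (-37)²:  R² = (1369 + 6496) / 65 = 121
R = √121 = 11  ⇒  r_B = 11 − 7 = 4

rB=4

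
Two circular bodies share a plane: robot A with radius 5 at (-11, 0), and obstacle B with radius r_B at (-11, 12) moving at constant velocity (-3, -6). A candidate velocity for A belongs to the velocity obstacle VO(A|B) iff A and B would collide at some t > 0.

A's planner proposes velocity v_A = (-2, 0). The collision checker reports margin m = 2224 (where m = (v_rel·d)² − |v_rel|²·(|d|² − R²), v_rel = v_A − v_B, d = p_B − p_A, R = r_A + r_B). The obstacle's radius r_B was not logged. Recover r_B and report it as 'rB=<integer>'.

m = 2224
d = (0, 12);  v_rel = (1, 6),  |v_rel|² = 37
v_rel×d = (1)·(12) − (6)·(0) = 12
since m = R²·37 − 12²:  R² = (144 + 2224) / 37 = 64
R = √64 = 8  ⇒  r_B = 8 − 5 = 3

rB=3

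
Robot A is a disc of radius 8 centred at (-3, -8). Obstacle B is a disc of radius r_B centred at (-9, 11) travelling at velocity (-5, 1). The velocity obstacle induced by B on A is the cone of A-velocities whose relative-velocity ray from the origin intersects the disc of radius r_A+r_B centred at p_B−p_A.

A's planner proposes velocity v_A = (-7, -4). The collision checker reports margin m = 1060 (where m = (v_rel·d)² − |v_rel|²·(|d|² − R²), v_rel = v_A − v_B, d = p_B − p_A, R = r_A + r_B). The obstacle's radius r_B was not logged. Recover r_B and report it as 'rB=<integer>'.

m = 1060
d = (-6, 19);  v_rel = (-2, -5),  |v_rel|² = 29
v_rel×d = (-2)·(19) − (-5)·(-6) = -68
since m = R²·29 − (-68)²:  R² = (4624 + 1060) / 29 = 196
R = √196 = 14  ⇒  r_B = 14 − 8 = 6

rB=6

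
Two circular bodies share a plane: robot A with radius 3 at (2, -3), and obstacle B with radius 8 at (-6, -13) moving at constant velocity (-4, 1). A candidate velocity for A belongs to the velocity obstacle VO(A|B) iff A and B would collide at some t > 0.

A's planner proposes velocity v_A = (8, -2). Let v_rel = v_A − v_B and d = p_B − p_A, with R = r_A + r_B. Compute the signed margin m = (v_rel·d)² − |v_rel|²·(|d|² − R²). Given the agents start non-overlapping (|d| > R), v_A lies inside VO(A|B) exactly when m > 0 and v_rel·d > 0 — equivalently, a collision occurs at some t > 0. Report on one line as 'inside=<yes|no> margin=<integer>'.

d = (-8, -10),  |d|² = 164;  R = 3+8 = 11,  c = 164−11² = 43
v_rel = (12, -3),  |v_rel|² = 153;  v_rel·d = (12)·(-8) + (-3)·(-10) = -66
153·t² + 132·t + 43 = 0  ⇒  m = (-66)² − 153·43 = -2223
m = -2223 < 0,  v_rel·d = -66 < 0  ⇒  outside

inside=no margin=-2223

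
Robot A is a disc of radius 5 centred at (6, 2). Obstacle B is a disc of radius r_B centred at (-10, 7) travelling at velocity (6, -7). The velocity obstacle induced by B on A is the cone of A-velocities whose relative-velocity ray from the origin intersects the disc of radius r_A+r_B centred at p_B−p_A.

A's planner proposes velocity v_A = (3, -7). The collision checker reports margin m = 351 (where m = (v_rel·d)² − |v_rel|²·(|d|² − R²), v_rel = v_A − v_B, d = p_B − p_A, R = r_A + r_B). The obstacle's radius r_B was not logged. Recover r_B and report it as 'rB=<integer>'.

m = 351
d = (-16, 5);  v_rel = (-3, 0),  |v_rel|² = 9
v_rel×d = (-3)·(5) − (0)·(-16) = -15
since m = R²·9 − (-15)²:  R² = (225 + 351) / 9 = 64
R = √64 = 8  ⇒  r_B = 8 − 5 = 3

rB=3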